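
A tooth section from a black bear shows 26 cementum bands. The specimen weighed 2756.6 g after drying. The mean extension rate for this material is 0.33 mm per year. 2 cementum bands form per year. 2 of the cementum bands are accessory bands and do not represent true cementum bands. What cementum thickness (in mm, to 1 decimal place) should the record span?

4.0 mm

Correcting the raw count gives 26 − 2 = 24 true cementum bands.
With 2 cementum bands per year, 24 / 2 = 12 years.
Length ≈ 0.33 × 12 = 4.0 mm.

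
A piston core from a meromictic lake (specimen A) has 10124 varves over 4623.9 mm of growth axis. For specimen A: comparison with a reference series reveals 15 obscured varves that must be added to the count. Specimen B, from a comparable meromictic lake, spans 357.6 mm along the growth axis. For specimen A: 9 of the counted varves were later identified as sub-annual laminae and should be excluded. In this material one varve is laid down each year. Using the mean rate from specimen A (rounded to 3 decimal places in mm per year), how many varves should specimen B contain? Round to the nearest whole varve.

784 varves

Specimen A: true varve count = 10124 − 9 + 15 = 10130.
A: Mean rate = 4623.9 mm / 10130 years ≈ 0.456 mm/year.
Specimen B: 357.6 mm / 0.456 mm per year = 784.21 years ≈ 784 varves.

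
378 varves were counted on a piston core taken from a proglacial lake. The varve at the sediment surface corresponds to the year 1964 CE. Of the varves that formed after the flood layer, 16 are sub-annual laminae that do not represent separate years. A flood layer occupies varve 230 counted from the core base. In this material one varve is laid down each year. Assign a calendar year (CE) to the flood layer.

Between varve 230 and the sediment surface there are 378 − 230 = 148 varves.
148 − 16 false = 132 true varves after the flood layer.
Counting back 132 years from 1964 CE places the flood layer in 1964 − 132 = 1832 CE.

1832 CE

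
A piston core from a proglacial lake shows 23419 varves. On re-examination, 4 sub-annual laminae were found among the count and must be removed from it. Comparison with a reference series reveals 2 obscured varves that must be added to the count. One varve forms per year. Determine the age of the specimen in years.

After corrections the count is 23419 − 4 + 2 = 23417 varves.
At one varve per year, that is 23417 years.

23417 years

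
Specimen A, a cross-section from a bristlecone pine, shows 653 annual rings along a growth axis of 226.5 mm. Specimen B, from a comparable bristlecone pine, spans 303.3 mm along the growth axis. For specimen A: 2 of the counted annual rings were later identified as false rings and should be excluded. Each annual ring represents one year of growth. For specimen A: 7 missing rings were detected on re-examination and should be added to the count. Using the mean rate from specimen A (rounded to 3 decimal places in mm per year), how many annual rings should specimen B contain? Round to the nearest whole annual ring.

Specimen A: after corrections the count is 653 − 2 + 7 = 658 annual rings.
A: Extension rate ≈ 226.5 / 658 = 0.344 mm per year.
B spans 303.3 / 0.344 = 881.69 years ≈ 882 annual rings.

882 annual rings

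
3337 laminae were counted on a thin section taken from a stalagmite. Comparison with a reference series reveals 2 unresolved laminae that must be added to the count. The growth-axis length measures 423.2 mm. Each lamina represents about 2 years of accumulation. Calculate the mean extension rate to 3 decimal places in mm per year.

0.063 mm per year

Adjusted count: 3337 + 2 = 3339 laminae.
At 2 years per lamina, 3339 × 2 = 6678 years.
Mean rate = 423.2 mm / 6678 years ≈ 0.063 mm per year.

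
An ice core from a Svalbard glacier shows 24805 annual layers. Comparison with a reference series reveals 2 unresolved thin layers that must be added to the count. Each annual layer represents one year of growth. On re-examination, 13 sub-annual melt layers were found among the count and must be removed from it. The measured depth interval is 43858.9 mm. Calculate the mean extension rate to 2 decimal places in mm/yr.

1.77 mm/yr

Adjusted count: 24805 − 13 + 2 = 24794 annual layers.
Extension rate ≈ 43858.9 / 24794 = 1.77 mm/yr.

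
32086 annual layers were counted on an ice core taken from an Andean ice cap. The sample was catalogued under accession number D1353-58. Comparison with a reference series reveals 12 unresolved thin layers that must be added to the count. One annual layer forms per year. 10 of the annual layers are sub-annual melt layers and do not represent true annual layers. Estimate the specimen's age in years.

32088 years

Adjusted count: 32086 − 10 + 12 = 32088 annual layers.
At one annual layer per year, that is 32088 years.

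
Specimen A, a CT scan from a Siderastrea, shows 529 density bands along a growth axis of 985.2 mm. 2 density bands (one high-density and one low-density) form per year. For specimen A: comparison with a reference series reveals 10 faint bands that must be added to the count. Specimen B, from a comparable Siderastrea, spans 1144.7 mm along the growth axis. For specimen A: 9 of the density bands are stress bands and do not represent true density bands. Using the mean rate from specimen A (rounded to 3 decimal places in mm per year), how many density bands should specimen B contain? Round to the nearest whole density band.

616 density bands

Specimen A: adjusted count: 529 − 9 + 10 = 530 density bands.
Specimen A: dividing by 2 density bands per year: 530 / 2 = 265 years.
A: Mean rate = 985.2 mm / 265 years ≈ 3.718 mm/year.
For B, 1144.7 / 3.718 = 307.88 years; at 2 density bands per year that is 307.88 × 2 ≈ 616 density bands.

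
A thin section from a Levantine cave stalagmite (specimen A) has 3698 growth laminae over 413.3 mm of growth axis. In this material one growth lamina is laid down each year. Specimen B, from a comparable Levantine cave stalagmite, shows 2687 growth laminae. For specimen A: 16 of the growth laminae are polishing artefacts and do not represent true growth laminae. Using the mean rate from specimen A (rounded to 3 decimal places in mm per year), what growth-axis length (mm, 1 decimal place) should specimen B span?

Specimen A: after corrections the count is 3698 − 16 = 3682 growth laminae.
A: Mean rate = 413.3 mm / 3682 years ≈ 0.112 mm per year.
Length of B = 0.112 × 2687 = 300.9 mm.

300.9 mm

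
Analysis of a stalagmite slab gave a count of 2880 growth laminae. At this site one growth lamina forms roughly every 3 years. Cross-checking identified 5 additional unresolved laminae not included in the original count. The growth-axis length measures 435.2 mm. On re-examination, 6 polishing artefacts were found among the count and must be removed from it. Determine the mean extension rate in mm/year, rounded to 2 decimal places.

0.05 mm/year

Adjusted count: 2880 − 6 + 5 = 2879 growth laminae.
At 3 years per growth lamina, 2879 × 3 = 8637 years.
Extension rate ≈ 435.2 / 8637 = 0.05 mm/year.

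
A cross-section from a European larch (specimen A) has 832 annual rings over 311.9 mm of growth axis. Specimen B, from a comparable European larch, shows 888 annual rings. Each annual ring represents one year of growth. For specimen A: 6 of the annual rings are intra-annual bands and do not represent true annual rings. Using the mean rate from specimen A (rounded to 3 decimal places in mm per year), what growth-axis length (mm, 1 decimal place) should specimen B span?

Specimen A: after corrections the count is 832 − 6 = 826 annual rings.
A: Mean rate = 311.9 mm / 826 years ≈ 0.378 mm/year.
For B, 0.378 mm/year × 888 years = 335.7 mm.

335.7 mm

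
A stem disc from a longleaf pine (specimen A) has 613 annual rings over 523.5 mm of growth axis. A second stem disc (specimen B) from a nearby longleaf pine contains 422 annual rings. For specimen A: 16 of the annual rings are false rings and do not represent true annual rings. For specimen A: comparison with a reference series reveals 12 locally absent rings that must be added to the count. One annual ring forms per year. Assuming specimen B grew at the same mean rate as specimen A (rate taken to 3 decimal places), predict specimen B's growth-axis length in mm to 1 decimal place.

362.9 mm

Specimen A: true annual ring count = 613 − 16 + 12 = 609.
A: Mean rate = 523.5 mm / 609 years ≈ 0.860 mm/yr.
For B, 0.860 mm/year × 422 years = 362.9 mm.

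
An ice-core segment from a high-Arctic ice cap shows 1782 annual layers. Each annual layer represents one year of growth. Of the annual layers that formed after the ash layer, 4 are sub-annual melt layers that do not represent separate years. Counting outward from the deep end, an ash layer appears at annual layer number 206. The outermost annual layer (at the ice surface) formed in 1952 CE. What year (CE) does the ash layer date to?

The ash layer sits at annual layer 206 from the deep end, so 1782 − 206 = 1576 annual layers formed after it.
Excluding 4 false annual layers: 1576 − 4 = 1572.
The annual layer at the ice surface is 1952 CE, so the ash layer dates to 1952 − 1572 = 380 CE.

380 CE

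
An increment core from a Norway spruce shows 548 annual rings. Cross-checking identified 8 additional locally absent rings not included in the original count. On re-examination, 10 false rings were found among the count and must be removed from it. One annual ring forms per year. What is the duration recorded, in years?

546 years

Correcting the raw count gives 548 − 10 + 8 = 546 true annual rings.
With a one-to-one annual ring periodicity this is 546 years.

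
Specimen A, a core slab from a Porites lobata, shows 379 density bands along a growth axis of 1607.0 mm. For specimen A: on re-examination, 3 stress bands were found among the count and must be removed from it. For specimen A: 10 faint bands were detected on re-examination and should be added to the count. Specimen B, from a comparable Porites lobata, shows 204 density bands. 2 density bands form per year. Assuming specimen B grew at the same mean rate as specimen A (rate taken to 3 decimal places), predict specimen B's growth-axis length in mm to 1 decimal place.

Specimen A: true density band count = 379 − 3 + 10 = 386.
Specimen A: with 2 density bands per year, 386 / 2 = 193 years.
A: Extension rate ≈ 1607.0 / 193 = 8.326 mm/year.
Specimen B: dividing by 2 density bands per year: 204 / 2 = 102 years. B's length ≈ 8.326 × 102 = 849.3 mm.

849.3 mm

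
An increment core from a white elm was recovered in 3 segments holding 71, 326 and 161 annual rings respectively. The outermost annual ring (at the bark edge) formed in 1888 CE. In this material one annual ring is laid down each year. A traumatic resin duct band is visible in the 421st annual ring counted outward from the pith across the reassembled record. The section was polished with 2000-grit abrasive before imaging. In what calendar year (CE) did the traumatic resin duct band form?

1751 CE

Total annual rings = 71 + 326 + 161 = 558.
Between annual ring 421 and the bark edge there are 558 − 421 = 137 annual rings.
1888 − 137 = 1751 CE.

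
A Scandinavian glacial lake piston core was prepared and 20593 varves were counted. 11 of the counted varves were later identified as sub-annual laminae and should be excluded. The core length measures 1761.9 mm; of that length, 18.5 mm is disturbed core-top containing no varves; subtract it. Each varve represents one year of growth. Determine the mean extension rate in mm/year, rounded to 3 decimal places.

0.085 mm/year

True varve count = 20593 − 11 = 20582.
Removing the 18.5 mm offcut leaves 1761.9 − 18.5 = 1743.4 mm.
Extension rate ≈ 1743.4 / 20582 = 0.085 mm/year.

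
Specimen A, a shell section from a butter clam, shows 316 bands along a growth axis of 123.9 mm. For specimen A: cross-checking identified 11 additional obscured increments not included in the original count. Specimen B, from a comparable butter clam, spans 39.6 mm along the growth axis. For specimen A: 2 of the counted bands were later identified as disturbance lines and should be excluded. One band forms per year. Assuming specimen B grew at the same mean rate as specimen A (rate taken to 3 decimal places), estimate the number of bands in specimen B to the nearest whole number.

Specimen A: after corrections the count is 316 − 2 + 11 = 325 bands.
A: Mean rate = 123.9 mm / 325 years ≈ 0.381 mm per year.
For B, 39.6 / 0.381 = 103.94 years ≈ 104 bands.

104 bands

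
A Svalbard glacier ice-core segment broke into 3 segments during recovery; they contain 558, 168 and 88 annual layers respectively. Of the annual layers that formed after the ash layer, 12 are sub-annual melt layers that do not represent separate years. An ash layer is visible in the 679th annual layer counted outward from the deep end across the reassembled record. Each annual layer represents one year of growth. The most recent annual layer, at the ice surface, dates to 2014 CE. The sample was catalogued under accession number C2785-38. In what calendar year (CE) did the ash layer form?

Total annual layers = 558 + 168 + 88 = 814.
Between annual layer 679 and the ice surface there are 814 − 679 = 135 annual layers.
Excluding 12 false annual layers: 135 − 12 = 123.
The annual layer at the ice surface is 2014 CE, so the ash layer dates to 2014 − 123 = 1891 CE.

1891 CE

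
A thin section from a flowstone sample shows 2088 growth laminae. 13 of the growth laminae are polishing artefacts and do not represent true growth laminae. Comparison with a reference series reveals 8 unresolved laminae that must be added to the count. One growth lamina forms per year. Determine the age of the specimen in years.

2083 years

True growth lamina count = 2088 − 13 + 8 = 2083.
At one growth lamina per year, that is 2083 years.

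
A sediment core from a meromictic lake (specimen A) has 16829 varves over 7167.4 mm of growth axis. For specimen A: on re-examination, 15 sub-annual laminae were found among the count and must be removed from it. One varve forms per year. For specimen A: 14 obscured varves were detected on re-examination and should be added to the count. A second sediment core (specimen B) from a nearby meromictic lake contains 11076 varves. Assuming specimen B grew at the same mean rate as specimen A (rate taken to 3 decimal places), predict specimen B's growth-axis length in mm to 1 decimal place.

Specimen A: true varve count = 16829 − 15 + 14 = 16828.
A: Mean rate = 7167.4 mm / 16828 years ≈ 0.426 mm/yr.
For B, 0.426 mm/year × 11076 years = 4718.4 mm.

4718.4 mm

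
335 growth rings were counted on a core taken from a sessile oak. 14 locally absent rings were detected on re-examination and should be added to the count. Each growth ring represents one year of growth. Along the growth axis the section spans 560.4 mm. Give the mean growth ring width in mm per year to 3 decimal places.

True growth ring count = 335 + 14 = 349.
Mean rate = 560.4 mm / 349 years ≈ 1.606 mm per year.

1.606 mm per year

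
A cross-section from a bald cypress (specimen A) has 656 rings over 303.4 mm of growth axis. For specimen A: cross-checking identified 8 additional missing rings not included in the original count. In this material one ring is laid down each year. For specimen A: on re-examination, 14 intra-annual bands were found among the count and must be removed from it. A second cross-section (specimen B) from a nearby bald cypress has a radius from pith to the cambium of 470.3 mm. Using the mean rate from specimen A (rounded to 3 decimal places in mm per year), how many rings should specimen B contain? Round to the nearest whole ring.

Specimen A: after corrections the count is 656 − 14 + 8 = 650 rings.
A: 303.4 mm over 650 years gives 303.4 / 650 ≈ 0.467 mm/yr.
For B, 470.3 / 0.467 = 1007.07 years ≈ 1007 rings.

1007 rings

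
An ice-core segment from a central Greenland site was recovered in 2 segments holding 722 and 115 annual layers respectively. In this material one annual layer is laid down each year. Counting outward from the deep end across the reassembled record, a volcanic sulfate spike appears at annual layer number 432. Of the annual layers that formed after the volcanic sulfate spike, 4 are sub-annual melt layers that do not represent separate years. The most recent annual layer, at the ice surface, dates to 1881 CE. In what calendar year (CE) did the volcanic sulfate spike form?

Total annual layers = 722 + 115 = 837.
837 − 432 = 405 annual layers lie beyond the volcanic sulfate spike toward the ice surface.
Removing the 4 false annual layers leaves 405 − 4 = 401 true annual layers beyond the volcanic sulfate spike.
The annual layer at the ice surface is 1881 CE, so the volcanic sulfate spike dates to 1881 − 401 = 1480 CE.

1480 CE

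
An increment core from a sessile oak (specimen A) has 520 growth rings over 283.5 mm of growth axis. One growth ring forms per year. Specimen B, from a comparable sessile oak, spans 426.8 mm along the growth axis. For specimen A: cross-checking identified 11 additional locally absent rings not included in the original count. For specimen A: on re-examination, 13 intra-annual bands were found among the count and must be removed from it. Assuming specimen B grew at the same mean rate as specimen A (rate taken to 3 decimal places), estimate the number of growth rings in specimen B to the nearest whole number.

Specimen A: correcting the raw count gives 520 − 13 + 11 = 518 true growth rings.
A: Extension rate ≈ 283.5 / 518 = 0.547 mm/year.
B spans 426.8 / 0.547 = 780.26 years ≈ 780 growth rings.

780 growth rings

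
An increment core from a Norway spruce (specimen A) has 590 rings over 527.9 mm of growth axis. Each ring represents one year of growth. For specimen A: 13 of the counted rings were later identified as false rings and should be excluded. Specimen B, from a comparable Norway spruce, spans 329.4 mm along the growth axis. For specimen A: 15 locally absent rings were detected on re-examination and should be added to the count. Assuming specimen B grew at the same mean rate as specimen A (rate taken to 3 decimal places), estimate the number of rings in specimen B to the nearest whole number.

Specimen A: after corrections the count is 590 − 13 + 15 = 592 rings.
A: 527.9 mm over 592 years gives 527.9 / 592 ≈ 0.892 mm/yr.
For B, 329.4 / 0.892 = 369.28 years ≈ 369 rings.

369 rings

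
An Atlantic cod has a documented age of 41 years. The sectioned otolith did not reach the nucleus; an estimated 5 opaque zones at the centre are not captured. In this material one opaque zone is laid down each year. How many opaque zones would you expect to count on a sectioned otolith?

Expected opaque zones over 41 years: 41.
Subtracting the 5 opaque zones not captured gives 41 − 5 = 36 opaque zones in the record.

36 opaque zones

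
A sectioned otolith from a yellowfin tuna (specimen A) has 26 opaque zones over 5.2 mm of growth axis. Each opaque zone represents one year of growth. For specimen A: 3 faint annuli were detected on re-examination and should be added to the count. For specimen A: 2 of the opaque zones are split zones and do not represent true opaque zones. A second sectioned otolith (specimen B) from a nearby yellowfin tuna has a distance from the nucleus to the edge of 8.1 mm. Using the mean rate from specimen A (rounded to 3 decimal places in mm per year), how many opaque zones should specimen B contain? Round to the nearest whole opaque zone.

Specimen A: correcting the raw count gives 26 − 2 + 3 = 27 true opaque zones.
A: Mean rate = 5.2 mm / 27 years ≈ 0.193 mm/year.
Specimen B: 8.1 mm / 0.193 mm per year = 41.97 years ≈ 42 opaque zones.

42 opaque zones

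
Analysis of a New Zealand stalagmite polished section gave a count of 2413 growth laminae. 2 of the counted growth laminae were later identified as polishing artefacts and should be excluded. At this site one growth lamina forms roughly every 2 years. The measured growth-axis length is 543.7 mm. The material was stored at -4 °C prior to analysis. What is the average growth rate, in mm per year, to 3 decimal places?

True growth lamina count = 2413 − 2 = 2411.
At 2 years per growth lamina, 2411 × 2 = 4822 years.
Mean rate = 543.7 mm / 4822 years ≈ 0.113 mm per year.

0.113 mm per year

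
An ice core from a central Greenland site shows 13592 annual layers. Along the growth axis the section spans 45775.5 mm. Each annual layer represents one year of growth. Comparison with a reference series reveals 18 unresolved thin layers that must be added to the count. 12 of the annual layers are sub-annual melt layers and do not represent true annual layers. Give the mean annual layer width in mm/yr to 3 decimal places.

3.366 mm/yr

True annual layer count = 13592 − 12 + 18 = 13598.
Extension rate ≈ 45775.5 / 13598 = 3.366 mm/yr.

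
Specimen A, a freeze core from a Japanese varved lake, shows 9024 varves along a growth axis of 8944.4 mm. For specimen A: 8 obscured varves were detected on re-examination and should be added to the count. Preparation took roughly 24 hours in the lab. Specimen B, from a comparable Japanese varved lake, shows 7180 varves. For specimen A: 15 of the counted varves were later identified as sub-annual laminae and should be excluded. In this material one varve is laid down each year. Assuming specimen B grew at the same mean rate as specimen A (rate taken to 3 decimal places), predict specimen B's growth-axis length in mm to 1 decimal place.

Specimen A: adjusted count: 9024 − 15 + 8 = 9017 varves.
A: 8944.4 mm over 9017 years gives 8944.4 / 9017 ≈ 0.992 mm per year.
Length of B = 0.992 × 7180 = 7122.6 mm.

7122.6 mm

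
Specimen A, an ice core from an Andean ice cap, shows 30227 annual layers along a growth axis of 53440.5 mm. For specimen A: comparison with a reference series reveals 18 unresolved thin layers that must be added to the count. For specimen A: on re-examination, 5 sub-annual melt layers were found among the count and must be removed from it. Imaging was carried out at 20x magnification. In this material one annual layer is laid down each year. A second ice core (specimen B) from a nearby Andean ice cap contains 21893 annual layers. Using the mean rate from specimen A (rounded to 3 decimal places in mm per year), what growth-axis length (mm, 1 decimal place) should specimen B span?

Specimen A: correcting the raw count gives 30227 − 5 + 18 = 30240 true annual layers.
A: 53440.5 mm over 30240 years gives 53440.5 / 30240 ≈ 1.767 mm per year.
B's length ≈ 1.767 × 21893 = 38684.9 mm.

38684.9 mm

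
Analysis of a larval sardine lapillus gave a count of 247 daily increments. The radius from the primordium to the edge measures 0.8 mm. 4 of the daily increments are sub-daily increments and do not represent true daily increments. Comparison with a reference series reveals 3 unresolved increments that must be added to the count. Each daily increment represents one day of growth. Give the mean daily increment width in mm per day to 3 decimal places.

Adjusted count: 247 − 4 + 3 = 246 daily increments.
0.8 mm over 246 days gives 0.8 / 246 ≈ 0.003 mm per day.

0.003 mm per day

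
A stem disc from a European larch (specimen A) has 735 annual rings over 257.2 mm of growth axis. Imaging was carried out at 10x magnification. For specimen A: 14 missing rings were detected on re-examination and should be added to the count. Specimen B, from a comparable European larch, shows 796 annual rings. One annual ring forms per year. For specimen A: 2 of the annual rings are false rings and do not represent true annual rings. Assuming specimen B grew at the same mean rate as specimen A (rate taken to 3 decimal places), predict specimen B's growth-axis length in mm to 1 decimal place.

Specimen A: after corrections the count is 735 − 2 + 14 = 747 annual rings.
A: 257.2 mm over 747 years gives 257.2 / 747 ≈ 0.344 mm per year.
For B, 0.344 mm/year × 796 years = 273.8 mm.

273.8 mm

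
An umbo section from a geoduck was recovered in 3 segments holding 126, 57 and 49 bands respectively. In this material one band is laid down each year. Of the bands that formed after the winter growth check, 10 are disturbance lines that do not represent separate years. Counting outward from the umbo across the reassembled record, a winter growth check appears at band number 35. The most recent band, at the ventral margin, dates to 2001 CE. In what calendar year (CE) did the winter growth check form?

1814 CE

Total bands = 126 + 57 + 49 = 232.
Between band 35 and the ventral margin there are 232 − 35 = 197 bands.
Removing the 10 false bands leaves 197 − 10 = 187 true bands beyond the winter growth check.
2001 − 187 = 1814 CE.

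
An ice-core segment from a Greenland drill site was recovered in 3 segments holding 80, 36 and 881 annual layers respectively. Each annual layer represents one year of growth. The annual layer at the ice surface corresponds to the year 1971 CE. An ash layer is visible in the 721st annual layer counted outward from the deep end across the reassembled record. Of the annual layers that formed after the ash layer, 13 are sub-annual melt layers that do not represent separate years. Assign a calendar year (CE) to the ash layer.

1708 CE

Total annual layers = 80 + 36 + 881 = 997.
Between annual layer 721 and the ice surface there are 997 − 721 = 276 annual layers.
276 − 13 false = 263 true annual layers after the ash layer.
Counting back 263 years from 1971 CE places the ash layer in 1971 − 263 = 1708 CE.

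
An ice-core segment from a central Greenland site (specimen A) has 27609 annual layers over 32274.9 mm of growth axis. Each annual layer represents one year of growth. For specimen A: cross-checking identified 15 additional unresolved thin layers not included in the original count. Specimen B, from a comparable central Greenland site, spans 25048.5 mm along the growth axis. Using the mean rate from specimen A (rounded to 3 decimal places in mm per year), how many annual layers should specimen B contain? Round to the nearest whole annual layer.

Specimen A: after corrections the count is 27609 + 15 = 27624 annual layers.
A: 32274.9 mm over 27624 years gives 32274.9 / 27624 ≈ 1.168 mm/year.
For B, 25048.5 / 1.168 = 21445.63 years ≈ 21446 annual layers.

21446 annual layers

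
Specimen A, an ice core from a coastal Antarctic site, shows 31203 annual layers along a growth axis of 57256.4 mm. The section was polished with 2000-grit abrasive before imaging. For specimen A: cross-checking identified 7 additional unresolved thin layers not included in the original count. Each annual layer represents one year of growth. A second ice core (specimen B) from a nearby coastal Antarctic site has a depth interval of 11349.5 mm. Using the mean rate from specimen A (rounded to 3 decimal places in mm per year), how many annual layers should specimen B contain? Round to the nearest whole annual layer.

Specimen A: after corrections the count is 31203 + 7 = 31210 annual layers.
A: Extension rate ≈ 57256.4 / 31210 = 1.835 mm/year.
For B, 11349.5 / 1.835 = 6185.01 years ≈ 6185 annual layers.

6185 annual layers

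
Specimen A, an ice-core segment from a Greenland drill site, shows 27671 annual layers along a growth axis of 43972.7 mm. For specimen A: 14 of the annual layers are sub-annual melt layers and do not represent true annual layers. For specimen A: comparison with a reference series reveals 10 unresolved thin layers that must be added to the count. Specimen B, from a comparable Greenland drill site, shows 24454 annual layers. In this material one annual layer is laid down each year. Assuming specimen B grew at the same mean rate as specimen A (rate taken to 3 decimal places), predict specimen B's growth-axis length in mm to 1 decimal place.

38857.4 mm

Specimen A: adjusted count: 27671 − 14 + 10 = 27667 annual layers.
A: 43972.7 mm over 27667 years gives 43972.7 / 27667 ≈ 1.589 mm/year.
B's length ≈ 1.589 × 24454 = 38857.4 mm.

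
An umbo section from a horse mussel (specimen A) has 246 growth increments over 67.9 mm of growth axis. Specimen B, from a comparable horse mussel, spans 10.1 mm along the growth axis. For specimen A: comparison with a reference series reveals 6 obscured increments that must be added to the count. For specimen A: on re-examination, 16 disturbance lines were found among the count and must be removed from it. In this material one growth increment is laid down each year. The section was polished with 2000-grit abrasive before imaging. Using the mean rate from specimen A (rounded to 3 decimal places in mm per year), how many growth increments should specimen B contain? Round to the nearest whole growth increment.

35 growth increments

Specimen A: correcting the raw count gives 246 − 16 + 6 = 236 true growth increments.
A: Mean rate = 67.9 mm / 236 years ≈ 0.288 mm/yr.
B spans 10.1 / 0.288 = 35.07 years ≈ 35 growth increments.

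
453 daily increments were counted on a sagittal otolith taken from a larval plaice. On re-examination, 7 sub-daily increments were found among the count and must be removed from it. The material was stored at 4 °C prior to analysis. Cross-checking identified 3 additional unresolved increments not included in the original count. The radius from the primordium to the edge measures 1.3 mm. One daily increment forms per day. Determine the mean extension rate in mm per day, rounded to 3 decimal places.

0.003 mm per day

True daily increment count = 453 − 7 + 3 = 449.
Mean rate = 1.3 mm / 449 days ≈ 0.003 mm per day.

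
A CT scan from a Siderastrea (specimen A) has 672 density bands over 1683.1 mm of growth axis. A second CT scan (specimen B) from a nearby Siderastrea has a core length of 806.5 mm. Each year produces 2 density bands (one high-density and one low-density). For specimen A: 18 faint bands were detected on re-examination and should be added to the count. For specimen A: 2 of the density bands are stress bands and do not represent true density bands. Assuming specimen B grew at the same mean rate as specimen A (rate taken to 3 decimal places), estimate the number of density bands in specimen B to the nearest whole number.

330 density bands

Specimen A: true density band count = 672 − 2 + 18 = 688.
Specimen A: dividing by 2 density bands per year: 688 / 2 = 344 years.
A: Extension rate ≈ 1683.1 / 344 = 4.893 mm/yr.
Specimen B: 806.5 mm / 4.893 mm per year = 164.83 years; at 2 density bands per year that is 164.83 × 2 ≈ 330 density bands.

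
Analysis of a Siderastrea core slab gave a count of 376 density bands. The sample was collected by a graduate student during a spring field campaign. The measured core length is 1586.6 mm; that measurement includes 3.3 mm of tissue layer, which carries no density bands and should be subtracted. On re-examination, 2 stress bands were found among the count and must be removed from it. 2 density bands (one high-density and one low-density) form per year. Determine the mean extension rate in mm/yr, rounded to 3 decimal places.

Correcting the raw count gives 376 − 2 = 374 true density bands.
Dividing by 2 density bands per year: 374 / 2 = 187 years.
The growth record spans 1586.6 − 3.3 = 1583.3 mm.
Extension rate ≈ 1583.3 / 187 = 8.467 mm/yr.

8.467 mm/yr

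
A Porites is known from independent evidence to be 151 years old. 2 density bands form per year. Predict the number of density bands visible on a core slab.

With 2 density bands per year, 151 years would produce 151 × 2 = 302 density bands.
So 302 density bands should be present.

302 density bands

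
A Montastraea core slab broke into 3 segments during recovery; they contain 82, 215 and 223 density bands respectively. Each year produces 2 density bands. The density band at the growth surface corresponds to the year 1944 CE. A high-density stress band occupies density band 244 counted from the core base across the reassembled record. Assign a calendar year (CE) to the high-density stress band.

Total density bands = 82 + 215 + 223 = 520.
Between density band 244 and the growth surface there are 520 − 244 = 276 density bands.
276 density bands at 2 per year is 276 / 2 = 138 years.
Counting back 138 years from 1944 CE places the high-density stress band in 1944 − 138 = 1806 CE.

1806 CE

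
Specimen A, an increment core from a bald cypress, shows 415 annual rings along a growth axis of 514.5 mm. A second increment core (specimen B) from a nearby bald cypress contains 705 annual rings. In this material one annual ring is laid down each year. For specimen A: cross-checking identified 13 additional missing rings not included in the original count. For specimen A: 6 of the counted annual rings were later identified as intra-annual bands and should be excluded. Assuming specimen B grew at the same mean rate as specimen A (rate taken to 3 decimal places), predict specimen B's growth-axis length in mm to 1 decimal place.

859.4 mm

Specimen A: after corrections the count is 415 − 6 + 13 = 422 annual rings.
A: Extension rate ≈ 514.5 / 422 = 1.219 mm/yr.
Length of B = 1.219 × 705 = 859.4 mm.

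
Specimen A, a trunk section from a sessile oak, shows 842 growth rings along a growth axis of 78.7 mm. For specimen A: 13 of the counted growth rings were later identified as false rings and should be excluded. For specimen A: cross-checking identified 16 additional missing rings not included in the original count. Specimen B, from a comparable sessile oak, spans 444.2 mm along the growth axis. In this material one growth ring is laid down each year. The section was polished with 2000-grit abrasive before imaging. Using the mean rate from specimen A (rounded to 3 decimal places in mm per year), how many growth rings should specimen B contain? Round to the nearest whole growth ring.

Specimen A: true growth ring count = 842 − 13 + 16 = 845.
A: Mean rate = 78.7 mm / 845 years ≈ 0.093 mm per year.
For B, 444.2 / 0.093 = 4776.34 years ≈ 4776 growth rings.

4776 growth rings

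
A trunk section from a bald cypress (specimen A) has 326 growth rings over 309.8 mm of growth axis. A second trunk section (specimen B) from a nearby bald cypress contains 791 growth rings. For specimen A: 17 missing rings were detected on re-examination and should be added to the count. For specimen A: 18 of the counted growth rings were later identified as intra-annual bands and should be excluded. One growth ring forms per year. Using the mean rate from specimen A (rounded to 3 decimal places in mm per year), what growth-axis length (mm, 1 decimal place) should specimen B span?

Specimen A: after corrections the count is 326 − 18 + 17 = 325 growth rings.
A: 309.8 mm over 325 years gives 309.8 / 325 ≈ 0.953 mm/yr.
Length of B = 0.953 × 791 = 753.8 mm.

753.8 mm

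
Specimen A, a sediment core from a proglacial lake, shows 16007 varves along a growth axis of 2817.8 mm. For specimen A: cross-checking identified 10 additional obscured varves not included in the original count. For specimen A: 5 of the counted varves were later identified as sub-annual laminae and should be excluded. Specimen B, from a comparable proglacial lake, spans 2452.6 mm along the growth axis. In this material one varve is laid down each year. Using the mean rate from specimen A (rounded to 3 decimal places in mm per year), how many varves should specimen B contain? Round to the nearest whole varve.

13935 varves

Specimen A: correcting the raw count gives 16007 − 5 + 10 = 16012 true varves.
A: Extension rate ≈ 2817.8 / 16012 = 0.176 mm/year.
Specimen B: 2452.6 mm / 0.176 mm per year = 13935.23 years ≈ 13935 varves.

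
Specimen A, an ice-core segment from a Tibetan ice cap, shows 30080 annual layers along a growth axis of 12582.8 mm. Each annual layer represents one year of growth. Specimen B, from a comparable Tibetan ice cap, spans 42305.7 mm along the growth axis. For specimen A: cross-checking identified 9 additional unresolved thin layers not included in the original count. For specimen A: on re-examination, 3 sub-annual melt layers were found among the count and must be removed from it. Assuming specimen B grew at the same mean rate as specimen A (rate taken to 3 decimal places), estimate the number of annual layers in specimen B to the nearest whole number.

Specimen A: true annual layer count = 30080 − 3 + 9 = 30086.
A: Mean rate = 12582.8 mm / 30086 years ≈ 0.418 mm/year.
B spans 42305.7 / 0.418 = 101209.81 years ≈ 101210 annual layers.

101210 annual layers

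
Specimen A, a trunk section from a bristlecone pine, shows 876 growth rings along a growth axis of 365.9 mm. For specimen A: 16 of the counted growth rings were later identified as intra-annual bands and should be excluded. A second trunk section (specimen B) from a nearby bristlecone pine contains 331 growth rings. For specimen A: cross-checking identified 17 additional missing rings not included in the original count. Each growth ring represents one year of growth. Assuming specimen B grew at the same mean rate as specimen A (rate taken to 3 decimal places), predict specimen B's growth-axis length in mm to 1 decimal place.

Specimen A: correcting the raw count gives 876 − 16 + 17 = 877 true growth rings.
A: Mean rate = 365.9 mm / 877 years ≈ 0.417 mm/year.
Length of B = 0.417 × 331 = 138.0 mm.

138.0 mm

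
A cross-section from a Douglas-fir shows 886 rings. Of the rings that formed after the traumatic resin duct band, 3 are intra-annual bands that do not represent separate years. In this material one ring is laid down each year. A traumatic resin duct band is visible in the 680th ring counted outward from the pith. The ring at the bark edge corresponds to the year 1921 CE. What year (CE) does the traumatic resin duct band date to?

1718 CE

886 − 680 = 206 rings lie beyond the traumatic resin duct band toward the bark edge.
Excluding 3 false rings: 206 − 3 = 203.
Counting back 203 years from 1921 CE places the traumatic resin duct band in 1921 − 203 = 1718 CE.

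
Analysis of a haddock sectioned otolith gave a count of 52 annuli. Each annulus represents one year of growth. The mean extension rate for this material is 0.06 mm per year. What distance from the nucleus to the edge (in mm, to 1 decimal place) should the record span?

3.1 mm

52 years of growth are recorded.
Length ≈ 0.06 × 52 = 3.1 mm.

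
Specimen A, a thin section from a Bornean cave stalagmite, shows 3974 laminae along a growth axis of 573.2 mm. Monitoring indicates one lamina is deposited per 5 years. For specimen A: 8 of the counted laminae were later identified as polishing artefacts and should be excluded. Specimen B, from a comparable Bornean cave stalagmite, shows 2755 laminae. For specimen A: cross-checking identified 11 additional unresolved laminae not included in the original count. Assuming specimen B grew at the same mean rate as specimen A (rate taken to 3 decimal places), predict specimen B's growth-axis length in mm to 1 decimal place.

399.5 mm

Specimen A: correcting the raw count gives 3974 − 8 + 11 = 3977 true laminae.
Specimen A: 3977 laminae at 5 years each span 3977 × 5 = 19885 years.
A: 573.2 mm over 19885 years gives 573.2 / 19885 ≈ 0.029 mm per year.
Specimen B: at 5 years per lamina, 2755 × 5 = 13775 years. Length of B = 0.029 × 13775 = 399.5 mm.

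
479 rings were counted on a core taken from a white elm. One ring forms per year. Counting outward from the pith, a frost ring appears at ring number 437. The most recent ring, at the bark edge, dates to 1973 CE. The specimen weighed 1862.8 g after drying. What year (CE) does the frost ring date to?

1931 CE

479 − 437 = 42 rings lie beyond the frost ring toward the bark edge.
The ring at the bark edge is 1973 CE, so the frost ring dates to 1973 − 42 = 1931 CE.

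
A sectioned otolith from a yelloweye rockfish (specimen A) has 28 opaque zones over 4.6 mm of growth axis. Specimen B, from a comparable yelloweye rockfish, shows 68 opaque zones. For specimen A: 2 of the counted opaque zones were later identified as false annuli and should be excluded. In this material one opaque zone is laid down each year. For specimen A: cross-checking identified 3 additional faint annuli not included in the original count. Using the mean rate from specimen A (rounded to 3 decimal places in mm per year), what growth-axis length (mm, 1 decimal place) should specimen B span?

10.8 mm

Specimen A: true opaque zone count = 28 − 2 + 3 = 29.
A: Mean rate = 4.6 mm / 29 years ≈ 0.159 mm per year.
Length of B = 0.159 × 68 = 10.8 mm.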